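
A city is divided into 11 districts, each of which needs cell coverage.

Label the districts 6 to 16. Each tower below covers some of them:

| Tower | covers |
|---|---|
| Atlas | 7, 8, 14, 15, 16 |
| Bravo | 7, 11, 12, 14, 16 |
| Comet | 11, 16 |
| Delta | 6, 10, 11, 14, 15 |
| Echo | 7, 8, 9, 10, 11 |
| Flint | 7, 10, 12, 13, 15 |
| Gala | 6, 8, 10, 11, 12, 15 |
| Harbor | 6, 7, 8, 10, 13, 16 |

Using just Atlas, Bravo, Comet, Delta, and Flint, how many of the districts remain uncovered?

1

Union of Atlas, Bravo, Comet, Delta, Flint = {6, 7, 8, 10, 11, 12, 13, 14, 15, 16}.
Not covered: 9 — 1 district.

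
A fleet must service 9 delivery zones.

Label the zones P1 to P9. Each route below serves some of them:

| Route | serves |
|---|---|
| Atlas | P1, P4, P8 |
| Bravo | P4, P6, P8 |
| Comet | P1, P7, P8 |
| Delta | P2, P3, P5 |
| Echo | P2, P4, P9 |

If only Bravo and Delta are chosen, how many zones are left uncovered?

Union of Bravo, Delta = {P2, P3, P4, P5, P6, P8}.
Not covered: P1, P7, P9 — 3 zones.

3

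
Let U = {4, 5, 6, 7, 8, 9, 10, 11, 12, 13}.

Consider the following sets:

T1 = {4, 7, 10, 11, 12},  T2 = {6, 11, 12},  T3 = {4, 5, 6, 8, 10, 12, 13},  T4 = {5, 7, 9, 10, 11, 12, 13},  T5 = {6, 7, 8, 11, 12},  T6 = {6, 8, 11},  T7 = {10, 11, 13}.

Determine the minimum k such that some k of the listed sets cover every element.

T3 and T4 cover everything between them: the union {4, 5, 6, 7, 8, 9, 10, 11, 12, 13} is all of U.
No single set has all 10 elements (the largest, T3, has 7), so 2 is optimal.

2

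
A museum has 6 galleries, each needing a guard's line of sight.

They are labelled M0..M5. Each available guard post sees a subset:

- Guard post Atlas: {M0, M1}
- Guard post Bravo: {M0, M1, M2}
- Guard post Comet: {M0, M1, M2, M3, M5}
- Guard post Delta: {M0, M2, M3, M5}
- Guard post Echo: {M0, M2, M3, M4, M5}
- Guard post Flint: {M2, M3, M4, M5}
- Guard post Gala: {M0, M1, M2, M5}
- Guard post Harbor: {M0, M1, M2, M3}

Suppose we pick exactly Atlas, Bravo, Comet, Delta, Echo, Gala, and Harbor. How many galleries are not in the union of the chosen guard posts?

Union of Atlas, Bravo, Comet, Delta, Echo, Gala, Harbor = {M0, M1, M2, M3, M4, M5} — that's every gallery, so 0 are uncovered.

0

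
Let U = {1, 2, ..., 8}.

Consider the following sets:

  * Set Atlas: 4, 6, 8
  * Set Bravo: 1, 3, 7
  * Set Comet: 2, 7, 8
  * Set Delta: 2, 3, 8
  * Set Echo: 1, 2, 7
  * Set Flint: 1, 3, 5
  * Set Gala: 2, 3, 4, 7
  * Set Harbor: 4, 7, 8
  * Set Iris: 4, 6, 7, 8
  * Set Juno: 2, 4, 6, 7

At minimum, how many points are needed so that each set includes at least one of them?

3

The 3 points {3, 7, 8} hit every set.
No choice of 2 points meets every set, so 3 is the minimum.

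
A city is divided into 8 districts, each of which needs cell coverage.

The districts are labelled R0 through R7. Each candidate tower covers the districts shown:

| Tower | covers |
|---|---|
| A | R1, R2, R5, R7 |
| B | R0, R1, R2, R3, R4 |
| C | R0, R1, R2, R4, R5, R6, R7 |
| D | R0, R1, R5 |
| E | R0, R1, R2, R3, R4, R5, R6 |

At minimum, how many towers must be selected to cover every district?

Take {B, C}. Their union is {R0, R1, R2, R3, R4, R5, R6, R7}, which is all 8 districts.
No single tower has all 8 districts (the largest, C, has 7), so 2 is optimal.

2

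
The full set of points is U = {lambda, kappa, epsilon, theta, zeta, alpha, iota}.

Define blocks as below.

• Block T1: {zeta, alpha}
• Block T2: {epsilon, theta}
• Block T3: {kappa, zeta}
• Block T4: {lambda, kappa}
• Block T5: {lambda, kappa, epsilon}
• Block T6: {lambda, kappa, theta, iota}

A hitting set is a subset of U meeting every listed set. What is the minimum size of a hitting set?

Take H = {kappa, epsilon, zeta}. Each listed block contains at least one of these, so H is a hitting set of size 3.
The blocks T1, T2, T4 are pairwise disjoint, so any hitting set needs a separate point for each — at least 3. Hence 3 is optimal.

3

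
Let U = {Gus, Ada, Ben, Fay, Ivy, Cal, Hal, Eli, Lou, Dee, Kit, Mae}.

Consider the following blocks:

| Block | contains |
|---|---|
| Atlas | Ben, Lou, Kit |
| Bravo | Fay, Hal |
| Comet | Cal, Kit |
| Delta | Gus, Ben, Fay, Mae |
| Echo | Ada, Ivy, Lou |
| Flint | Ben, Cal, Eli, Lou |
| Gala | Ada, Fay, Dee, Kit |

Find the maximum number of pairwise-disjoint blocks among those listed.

3

Comet, Delta, Echo are pairwise disjoint (Comet={Cal,Kit}; Delta={Gus,Ben,Fay,Mae}; Echo={Ada,Ivy,Lou}).
Every remaining block overlaps one of these, and no 4 of the listed blocks are pairwise disjoint, so 3 is the maximum.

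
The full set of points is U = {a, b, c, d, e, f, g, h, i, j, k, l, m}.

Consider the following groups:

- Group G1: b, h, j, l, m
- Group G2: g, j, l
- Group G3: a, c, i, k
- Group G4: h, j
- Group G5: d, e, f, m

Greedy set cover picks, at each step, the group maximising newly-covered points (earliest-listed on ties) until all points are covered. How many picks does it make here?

4

Greedy: pick G1 (covers 5 new) → pick G3 (covers 4 new) → pick G5 (covers 3 new) → pick G2 (covers 1 new). Total picks: 4.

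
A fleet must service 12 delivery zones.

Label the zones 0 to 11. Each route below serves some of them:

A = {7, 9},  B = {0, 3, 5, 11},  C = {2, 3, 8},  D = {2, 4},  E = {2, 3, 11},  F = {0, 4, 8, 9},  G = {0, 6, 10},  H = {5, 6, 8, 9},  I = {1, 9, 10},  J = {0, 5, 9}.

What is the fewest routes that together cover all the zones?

5

A and E and F and H and I together: A ∪ E ∪ F ∪ H ∪ I = {0, 1, 2, 3, 4, 5, 6, 7, 8, 9, 10, 11} — every zone is covered.
No 4 of the 10 routes cover everything (all 210 combinations miss at least one zone), so 5 is optimal.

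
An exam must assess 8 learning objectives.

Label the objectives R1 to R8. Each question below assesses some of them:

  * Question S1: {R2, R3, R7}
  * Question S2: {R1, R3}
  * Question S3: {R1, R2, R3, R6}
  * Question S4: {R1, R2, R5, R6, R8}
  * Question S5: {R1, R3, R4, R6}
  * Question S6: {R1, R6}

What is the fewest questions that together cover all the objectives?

3

S1 and S4 and S5 together: S1 ∪ S4 ∪ S5 = {R1, R2, R3, R4, R5, R6, R7, R8} — every objective is covered.
Only S5 contains R4, so S5 is forced; the remaining 4 objectives need at least 2 more questions (each remaining question adds at most 3) — so at least 3 questions are needed, and 3 is optimal.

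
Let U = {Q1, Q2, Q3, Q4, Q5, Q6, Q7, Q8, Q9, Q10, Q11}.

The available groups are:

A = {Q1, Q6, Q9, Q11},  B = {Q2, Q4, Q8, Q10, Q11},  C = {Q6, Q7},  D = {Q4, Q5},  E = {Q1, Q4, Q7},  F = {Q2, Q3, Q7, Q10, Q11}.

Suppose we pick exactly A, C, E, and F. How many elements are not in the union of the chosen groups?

Union of A, C, E, F = {Q1, Q2, Q3, Q4, Q6, Q7, Q9, Q10, Q11}.
Not covered: Q5, Q8 — 2 elements.

2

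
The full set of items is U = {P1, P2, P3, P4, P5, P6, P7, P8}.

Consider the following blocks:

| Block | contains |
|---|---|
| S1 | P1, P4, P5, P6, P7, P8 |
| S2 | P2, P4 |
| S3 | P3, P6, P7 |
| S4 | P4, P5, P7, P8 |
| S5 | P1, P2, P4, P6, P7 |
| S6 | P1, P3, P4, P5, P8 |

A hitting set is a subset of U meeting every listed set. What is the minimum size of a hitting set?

Take H = {P3, P4}. Each listed block contains at least one of these, so H is a hitting set of size 2.
The blocks S2, S3 are pairwise disjoint, so any hitting set needs a separate item for each — at least 2. Hence 2 is optimal.

2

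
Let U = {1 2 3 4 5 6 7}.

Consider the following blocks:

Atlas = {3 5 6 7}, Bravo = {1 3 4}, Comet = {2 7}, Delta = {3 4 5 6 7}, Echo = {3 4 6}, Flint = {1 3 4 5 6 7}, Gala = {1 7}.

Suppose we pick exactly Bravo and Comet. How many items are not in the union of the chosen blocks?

2

Union of Bravo, Comet = {1, 2, 3, 4, 7}.
Not covered: 5, 6 — 2 items.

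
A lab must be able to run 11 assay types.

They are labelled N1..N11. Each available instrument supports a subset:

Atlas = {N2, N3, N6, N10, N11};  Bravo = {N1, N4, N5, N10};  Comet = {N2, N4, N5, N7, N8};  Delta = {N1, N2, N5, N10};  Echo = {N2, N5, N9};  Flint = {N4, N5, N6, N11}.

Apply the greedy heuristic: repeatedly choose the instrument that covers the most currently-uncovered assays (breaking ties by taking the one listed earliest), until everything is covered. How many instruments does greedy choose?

4

Greedy: pick Atlas (covers 5 new) → pick Comet (covers 4 new) → pick Bravo (covers 1 new) → pick Echo (covers 1 new). Total picks: 4.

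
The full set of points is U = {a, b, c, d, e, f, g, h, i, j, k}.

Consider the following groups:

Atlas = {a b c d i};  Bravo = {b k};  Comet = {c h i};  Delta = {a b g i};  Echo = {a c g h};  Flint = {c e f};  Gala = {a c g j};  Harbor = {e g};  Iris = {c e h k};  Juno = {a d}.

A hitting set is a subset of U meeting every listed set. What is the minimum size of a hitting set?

The 4 points {a, b, c, g} hit every group.
The groups Bravo, Comet, Harbor, Juno are pairwise disjoint, so any hitting set needs a separate point for each — at least 4. Hence 4 is optimal.

4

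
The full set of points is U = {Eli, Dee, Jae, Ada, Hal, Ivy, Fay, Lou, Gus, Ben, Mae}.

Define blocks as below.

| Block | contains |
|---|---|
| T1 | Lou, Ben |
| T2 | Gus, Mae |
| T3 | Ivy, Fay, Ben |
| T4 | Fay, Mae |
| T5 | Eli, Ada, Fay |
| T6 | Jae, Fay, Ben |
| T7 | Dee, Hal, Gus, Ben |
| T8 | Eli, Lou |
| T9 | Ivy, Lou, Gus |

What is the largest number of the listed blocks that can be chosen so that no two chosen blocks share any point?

3

T2, T3, T8 are pairwise disjoint (T2={Gus,Mae}; T3={Ivy,Fay,Ben}; T8={Eli,Lou}).
Every remaining block overlaps one of these, and no 4 of the listed blocks are pairwise disjoint, so 3 is the maximum.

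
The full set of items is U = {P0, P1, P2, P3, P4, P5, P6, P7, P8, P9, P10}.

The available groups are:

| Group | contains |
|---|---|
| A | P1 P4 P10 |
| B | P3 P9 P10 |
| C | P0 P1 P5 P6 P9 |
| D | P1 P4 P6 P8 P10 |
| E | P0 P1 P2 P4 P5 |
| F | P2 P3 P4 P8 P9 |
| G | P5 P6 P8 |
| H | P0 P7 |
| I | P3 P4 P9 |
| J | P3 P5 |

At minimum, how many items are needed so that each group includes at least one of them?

The 4 items {P0, P1, P5, P9} hit every group.
No choice of 3 items meets every group, so 4 is the minimum.

4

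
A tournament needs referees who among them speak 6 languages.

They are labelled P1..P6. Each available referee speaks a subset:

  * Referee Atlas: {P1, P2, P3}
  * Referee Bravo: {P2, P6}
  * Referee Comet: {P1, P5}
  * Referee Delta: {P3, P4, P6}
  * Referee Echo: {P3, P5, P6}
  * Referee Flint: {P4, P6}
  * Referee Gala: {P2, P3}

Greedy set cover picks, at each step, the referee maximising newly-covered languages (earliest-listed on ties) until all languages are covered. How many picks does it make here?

3

Greedy: pick Atlas (covers 3 new) → pick Delta (covers 2 new) → pick Comet (covers 1 new). Total picks: 3.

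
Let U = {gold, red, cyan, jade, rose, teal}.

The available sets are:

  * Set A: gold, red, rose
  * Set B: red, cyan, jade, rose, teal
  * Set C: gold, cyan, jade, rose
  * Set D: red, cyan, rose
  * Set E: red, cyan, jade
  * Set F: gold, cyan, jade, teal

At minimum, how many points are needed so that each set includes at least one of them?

2

The 2 points {red, jade} hit every set.
No single point lies in every set, so at least 2 are needed and 2 is optimal.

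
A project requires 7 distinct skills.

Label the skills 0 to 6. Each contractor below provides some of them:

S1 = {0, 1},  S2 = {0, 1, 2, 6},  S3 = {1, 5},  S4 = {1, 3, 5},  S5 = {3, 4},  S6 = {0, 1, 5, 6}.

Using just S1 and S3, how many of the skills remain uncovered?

4

Union of S1, S3 = {0, 1, 5}.
Not covered: 2, 3, 4, 6 — 4 skills.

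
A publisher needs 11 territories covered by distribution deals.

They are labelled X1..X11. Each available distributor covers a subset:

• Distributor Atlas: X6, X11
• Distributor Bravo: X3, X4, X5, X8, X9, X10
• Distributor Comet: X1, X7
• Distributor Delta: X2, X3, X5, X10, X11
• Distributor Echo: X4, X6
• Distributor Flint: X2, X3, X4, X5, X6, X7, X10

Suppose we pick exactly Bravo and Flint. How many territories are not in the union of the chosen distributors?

Union of Bravo, Flint = {X2, X3, X4, X5, X6, X7, X8, X9, X10}.
Not covered: X1, X11 — 2 territories.

2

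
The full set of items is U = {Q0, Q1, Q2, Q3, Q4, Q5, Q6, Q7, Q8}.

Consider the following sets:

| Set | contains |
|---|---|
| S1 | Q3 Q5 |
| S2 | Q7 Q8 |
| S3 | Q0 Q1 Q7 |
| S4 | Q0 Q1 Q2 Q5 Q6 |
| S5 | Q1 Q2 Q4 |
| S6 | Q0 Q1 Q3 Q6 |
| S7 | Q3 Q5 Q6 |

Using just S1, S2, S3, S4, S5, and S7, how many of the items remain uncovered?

Union of S1, S2, S3, S4, S5, S7 = {Q0, Q1, Q2, Q3, Q4, Q5, Q6, Q7, Q8} — that's every item, so 0 are uncovered.

0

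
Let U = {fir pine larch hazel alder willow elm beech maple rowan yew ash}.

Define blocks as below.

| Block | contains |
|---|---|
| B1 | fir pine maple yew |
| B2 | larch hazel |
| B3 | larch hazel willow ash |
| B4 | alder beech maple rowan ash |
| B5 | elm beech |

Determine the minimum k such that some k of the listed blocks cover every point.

B1, B3, B4, and B5 cover everything between them: the union {fir, pine, larch, hazel, alder, willow, elm, beech, maple, rowan, yew, ash} is all of U.
Only B4 contains alder, so B4 is forced; the remaining 7 points need at least 3 more blocks (each remaining block adds at most 3) — so at least 4 blocks are needed, and 4 is optimal.

4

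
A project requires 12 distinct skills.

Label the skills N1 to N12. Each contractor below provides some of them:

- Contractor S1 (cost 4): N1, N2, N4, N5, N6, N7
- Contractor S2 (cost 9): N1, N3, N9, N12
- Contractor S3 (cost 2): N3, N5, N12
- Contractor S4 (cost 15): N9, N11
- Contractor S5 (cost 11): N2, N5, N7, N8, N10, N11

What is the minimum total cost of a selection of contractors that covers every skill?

24

S1, S2, S5 together cover every skill (S1 ∪ S2 ∪ S5 = {N1, N2, N3, N4, N5, N6, N7, N8, N9, N10, N11, N12}); total cost 4 + 9 + 11 = 24.
The greedy pick S1, S3, S5, S2 costs 26; no covering selection beats 24.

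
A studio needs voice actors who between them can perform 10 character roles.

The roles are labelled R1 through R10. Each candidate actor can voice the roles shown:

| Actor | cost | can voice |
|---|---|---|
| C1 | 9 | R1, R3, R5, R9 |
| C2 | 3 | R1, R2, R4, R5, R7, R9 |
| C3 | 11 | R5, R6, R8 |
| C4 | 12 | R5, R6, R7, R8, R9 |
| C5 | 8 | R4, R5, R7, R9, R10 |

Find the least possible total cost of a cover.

C1, C2, C3, C5 together cover every role (C1 ∪ C2 ∪ C3 ∪ C5 = {R1, R2, R3, R4, R5, R6, R7, R8, R9, R10}); total cost 9 + 3 + 11 + 8 = 31.
No covering selection has total cost below 31.

31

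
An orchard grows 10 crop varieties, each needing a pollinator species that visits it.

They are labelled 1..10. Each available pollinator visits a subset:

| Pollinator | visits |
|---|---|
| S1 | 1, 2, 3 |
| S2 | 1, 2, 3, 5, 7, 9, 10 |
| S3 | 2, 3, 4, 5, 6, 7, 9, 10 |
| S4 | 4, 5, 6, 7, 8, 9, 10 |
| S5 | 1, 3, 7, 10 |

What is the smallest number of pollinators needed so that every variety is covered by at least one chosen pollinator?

Take {S1, S4}. Their union is {1, 2, 3, 4, 5, 6, 7, 8, 9, 10}, which is all 10 varieties.
No single pollinator has all 10 varieties (the largest, S3, has 8), so 2 is optimal.

2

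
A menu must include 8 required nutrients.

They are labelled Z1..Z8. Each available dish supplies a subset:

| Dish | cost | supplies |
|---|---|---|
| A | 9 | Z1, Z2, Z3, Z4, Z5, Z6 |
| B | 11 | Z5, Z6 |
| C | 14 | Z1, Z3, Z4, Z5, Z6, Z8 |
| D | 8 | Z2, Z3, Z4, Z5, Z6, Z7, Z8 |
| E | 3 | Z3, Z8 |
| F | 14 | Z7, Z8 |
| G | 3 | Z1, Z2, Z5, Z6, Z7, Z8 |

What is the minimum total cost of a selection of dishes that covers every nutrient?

D, G together cover every nutrient (D ∪ G = {Z1, Z2, Z3, Z4, Z5, Z6, Z7, Z8}); total cost 8 + 3 = 11.
The greedy pick G, E, D costs 14; no covering selection beats 11.

11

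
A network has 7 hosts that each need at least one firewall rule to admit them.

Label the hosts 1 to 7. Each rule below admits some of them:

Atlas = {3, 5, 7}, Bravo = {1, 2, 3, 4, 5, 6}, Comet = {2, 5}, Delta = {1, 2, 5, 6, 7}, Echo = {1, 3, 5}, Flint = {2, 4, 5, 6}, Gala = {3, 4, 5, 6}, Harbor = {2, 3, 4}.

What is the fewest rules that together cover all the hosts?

Delta and Gala together: Delta ∪ Gala = {1, 2, 3, 4, 5, 6, 7} — every host is covered.
No single rule has all 7 hosts (the largest, Bravo, has 6), so 2 is optimal.

2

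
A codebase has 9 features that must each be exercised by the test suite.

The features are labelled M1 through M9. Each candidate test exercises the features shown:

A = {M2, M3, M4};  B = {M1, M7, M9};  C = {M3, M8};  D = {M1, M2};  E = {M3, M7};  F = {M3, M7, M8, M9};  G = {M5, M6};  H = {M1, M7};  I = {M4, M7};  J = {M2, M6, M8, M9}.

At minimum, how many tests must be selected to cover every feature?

4

A and G and H and J together: A ∪ G ∪ H ∪ J = {M1, M2, M3, M4, M5, M6, M7, M8, M9} — every feature is covered.
No 3 of the 10 tests cover everything (all 120 combinations miss at least one feature), so 4 is optimal.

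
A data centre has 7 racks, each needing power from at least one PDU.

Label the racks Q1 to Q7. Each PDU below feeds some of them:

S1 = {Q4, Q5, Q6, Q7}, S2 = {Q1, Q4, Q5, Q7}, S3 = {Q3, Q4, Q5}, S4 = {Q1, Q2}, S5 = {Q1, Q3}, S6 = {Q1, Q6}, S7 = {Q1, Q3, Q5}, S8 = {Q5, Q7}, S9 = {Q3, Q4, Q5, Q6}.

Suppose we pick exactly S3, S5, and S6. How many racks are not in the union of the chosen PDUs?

Union of S3, S5, S6 = {Q1, Q3, Q4, Q5, Q6}.
Not covered: Q2, Q7 — 2 racks.

2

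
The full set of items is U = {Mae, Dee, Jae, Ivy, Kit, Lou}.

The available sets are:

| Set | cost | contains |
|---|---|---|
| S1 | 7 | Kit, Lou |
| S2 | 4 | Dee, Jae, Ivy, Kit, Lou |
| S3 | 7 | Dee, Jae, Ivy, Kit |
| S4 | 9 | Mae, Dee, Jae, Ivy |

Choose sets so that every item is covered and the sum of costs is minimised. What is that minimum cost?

13

S2, S4 together cover every item (S2 ∪ S4 = {Mae, Dee, Jae, Ivy, Kit, Lou}); total cost 4 + 9 = 13.
No covering selection has total cost below 13.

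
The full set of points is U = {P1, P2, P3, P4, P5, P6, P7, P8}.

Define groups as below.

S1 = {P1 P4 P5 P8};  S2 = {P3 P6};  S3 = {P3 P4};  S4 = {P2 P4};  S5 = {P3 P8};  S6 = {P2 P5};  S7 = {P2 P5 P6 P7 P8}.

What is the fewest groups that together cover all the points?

3

S1 and S5 and S7 together: S1 ∪ S5 ∪ S7 = {P1, P2, P3, P4, P5, P6, P7, P8} — every point is covered.
Only S1 contains P1, so S1 is forced; the remaining 4 points need at least 2 more groups (each remaining group adds at most 3) — so at least 3 groups are needed, and 3 is optimal.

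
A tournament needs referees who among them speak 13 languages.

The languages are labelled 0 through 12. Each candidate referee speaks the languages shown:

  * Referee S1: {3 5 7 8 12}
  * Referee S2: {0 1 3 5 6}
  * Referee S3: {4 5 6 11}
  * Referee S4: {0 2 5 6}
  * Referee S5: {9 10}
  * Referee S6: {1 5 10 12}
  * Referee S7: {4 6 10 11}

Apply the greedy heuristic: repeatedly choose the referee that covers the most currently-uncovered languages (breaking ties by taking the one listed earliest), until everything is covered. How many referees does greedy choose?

5

Greedy: pick S1 (covers 5 new) → pick S7 (covers 4 new) → pick S2 (covers 2 new) → pick S4 (covers 1 new) → pick S5 (covers 1 new). Total picks: 5.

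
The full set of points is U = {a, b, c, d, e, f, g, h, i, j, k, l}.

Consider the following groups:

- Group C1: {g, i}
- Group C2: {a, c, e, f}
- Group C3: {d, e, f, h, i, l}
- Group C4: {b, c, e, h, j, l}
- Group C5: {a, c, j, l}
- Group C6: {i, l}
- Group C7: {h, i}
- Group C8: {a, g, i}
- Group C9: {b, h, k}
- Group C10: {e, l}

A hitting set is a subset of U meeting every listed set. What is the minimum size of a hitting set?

T = {f, i, k, l} meets every group (each contains at least one member of T), and |T| = 4.
No choice of 3 points meets every group, so 4 is the minimum.

4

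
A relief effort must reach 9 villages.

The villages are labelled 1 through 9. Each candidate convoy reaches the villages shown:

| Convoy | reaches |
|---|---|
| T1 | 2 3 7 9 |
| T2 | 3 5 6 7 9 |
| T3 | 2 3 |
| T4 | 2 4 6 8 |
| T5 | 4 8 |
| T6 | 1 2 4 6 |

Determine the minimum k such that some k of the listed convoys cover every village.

T2 and T5 and T6 together: T2 ∪ T5 ∪ T6 = {1, 2, 3, 4, 5, 6, 7, 8, 9} — every village is covered.
Only T6 contains 1, so T6 is forced; the remaining 5 villages need at least 2 more convoys (each remaining convoy adds at most 4) — so at least 3 convoys are needed, and 3 is optimal.

3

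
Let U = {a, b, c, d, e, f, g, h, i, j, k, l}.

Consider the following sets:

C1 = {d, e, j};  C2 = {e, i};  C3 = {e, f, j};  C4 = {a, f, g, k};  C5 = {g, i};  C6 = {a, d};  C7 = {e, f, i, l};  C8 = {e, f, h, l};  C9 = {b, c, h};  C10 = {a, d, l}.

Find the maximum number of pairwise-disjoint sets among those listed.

4

C3, C5, C9, C10 are pairwise disjoint (C3={e,f,j}; C5={g,i}; C9={b,c,h}; C10={a,d,l}).
Every remaining set overlaps one of these, and no 5 of the listed sets are pairwise disjoint, so 4 is the maximum.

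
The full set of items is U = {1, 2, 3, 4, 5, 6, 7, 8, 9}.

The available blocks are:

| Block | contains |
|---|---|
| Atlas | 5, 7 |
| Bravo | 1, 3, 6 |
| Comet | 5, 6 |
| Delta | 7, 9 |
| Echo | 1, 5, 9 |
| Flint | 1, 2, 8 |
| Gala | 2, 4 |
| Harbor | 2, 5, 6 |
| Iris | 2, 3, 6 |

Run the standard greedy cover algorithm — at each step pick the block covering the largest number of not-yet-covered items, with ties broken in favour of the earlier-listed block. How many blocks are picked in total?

5

Greedy: pick Bravo (covers 3 new) → pick Atlas (covers 2 new) → pick Flint (covers 2 new) → pick Delta (covers 1 new) → pick Gala (covers 1 new). Total picks: 5.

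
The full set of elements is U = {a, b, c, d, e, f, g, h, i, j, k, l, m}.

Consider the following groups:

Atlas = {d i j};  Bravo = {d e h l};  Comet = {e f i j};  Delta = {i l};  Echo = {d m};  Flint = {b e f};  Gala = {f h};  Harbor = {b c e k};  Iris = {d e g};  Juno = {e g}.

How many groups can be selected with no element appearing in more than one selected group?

Delta, Echo, Gala, Juno are pairwise disjoint (Delta={i,l}; Echo={d,m}; Gala={f,h}; Juno={e,g}).
Every remaining group overlaps one of these, and no 5 of the listed groups are pairwise disjoint, so 4 is the maximum.

4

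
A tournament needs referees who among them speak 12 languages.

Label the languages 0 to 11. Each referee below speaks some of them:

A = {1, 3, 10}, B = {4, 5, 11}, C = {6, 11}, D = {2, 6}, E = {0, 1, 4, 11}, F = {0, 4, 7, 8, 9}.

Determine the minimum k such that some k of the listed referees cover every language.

A and B and D and F together: A ∪ B ∪ D ∪ F = {0, 1, 2, 3, 4, 5, 6, 7, 8, 9, 10, 11} — every language is covered.
Only B contains 5, so B is forced; the remaining 9 languages need at least 3 more referees (each remaining referee adds at most 4) — so at least 4 referees are needed, and 4 is optimal.

4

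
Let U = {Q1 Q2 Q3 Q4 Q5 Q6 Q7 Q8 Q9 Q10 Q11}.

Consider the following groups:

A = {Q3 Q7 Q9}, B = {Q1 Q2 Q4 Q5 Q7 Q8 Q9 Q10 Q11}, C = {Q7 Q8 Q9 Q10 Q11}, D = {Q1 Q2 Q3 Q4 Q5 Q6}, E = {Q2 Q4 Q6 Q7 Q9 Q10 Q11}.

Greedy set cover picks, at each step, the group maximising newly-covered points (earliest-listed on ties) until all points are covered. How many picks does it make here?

Greedy: pick B (covers 9 new) → pick D (covers 2 new). Total picks: 2.

2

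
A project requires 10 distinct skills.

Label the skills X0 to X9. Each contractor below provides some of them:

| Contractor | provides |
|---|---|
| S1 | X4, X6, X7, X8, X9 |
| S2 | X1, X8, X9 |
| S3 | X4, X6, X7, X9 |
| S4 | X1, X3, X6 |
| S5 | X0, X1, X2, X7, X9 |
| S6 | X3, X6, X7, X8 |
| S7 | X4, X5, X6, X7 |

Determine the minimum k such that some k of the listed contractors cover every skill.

3

Take {S5, S6, S7}. Their union is {X0, X1, X2, X3, X4, X5, X6, X7, X8, X9}, which is all 10 skills.
Only S5 contains X0, so S5 is forced; the remaining 5 skills need at least 2 more contractors (each remaining contractor adds at most 3) — so at least 3 contractors are needed, and 3 is optimal.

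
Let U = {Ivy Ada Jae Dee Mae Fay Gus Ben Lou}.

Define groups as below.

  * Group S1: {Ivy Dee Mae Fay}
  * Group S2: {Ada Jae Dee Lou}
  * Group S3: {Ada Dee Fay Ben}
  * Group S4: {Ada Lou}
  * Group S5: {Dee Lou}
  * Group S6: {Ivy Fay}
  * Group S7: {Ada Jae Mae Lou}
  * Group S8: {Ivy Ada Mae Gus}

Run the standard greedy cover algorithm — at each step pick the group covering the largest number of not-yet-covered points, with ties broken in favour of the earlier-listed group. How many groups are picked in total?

Greedy: pick S1 (covers 4 new) → pick S2 (covers 3 new) → pick S3 (covers 1 new) → pick S8 (covers 1 new). Total picks: 4.
(The true minimum cover uses only 3 groups, so greedy is not optimal here.)

4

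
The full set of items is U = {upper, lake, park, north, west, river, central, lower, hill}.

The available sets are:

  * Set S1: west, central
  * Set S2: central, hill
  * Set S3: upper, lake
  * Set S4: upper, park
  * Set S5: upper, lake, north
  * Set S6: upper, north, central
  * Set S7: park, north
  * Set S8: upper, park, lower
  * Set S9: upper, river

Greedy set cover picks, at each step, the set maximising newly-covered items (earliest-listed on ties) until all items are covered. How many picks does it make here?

Greedy: pick S5 (covers 3 new) → pick S1 (covers 2 new) → pick S8 (covers 2 new) → pick S2 (covers 1 new) → pick S9 (covers 1 new). Total picks: 5.

5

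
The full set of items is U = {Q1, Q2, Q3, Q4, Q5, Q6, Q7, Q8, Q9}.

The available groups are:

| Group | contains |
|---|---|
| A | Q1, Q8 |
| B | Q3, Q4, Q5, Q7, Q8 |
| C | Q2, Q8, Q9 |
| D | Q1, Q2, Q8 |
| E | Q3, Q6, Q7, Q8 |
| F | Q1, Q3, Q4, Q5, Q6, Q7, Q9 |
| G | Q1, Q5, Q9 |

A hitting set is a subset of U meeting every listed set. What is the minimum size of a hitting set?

Take H = {Q5, Q8}. Each listed group contains at least one of these, so H is a hitting set of size 2.
The groups E, G are pairwise disjoint, so any hitting set needs a separate item for each — at least 2. Hence 2 is optimal.

2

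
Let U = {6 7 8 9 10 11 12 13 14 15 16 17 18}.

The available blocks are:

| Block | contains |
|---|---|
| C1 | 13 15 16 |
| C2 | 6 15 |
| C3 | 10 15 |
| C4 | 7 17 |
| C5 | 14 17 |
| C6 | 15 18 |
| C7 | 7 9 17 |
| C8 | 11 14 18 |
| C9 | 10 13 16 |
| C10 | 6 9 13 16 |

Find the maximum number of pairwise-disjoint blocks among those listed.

4

C2, C7, C8, C9 are pairwise disjoint (C2={6,15}; C7={7,9,17}; C8={11,14,18}; C9={10,13,16}).
Every remaining block overlaps one of these, and no 5 of the listed blocks are pairwise disjoint, so 4 is the maximum.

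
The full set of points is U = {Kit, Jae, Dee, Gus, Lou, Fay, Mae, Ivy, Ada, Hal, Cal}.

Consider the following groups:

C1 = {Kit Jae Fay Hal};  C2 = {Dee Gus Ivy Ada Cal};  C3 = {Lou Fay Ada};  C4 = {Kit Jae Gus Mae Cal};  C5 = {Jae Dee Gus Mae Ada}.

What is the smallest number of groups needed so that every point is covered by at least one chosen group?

4

Take {C1, C2, C3, C5}. Their union is {Kit, Jae, Dee, Gus, Lou, Fay, Mae, Ivy, Ada, Hal, Cal}, which is all 11 points.
No 3 of the 5 groups cover everything (all 10 combinations miss at least one point), so 4 is optimal.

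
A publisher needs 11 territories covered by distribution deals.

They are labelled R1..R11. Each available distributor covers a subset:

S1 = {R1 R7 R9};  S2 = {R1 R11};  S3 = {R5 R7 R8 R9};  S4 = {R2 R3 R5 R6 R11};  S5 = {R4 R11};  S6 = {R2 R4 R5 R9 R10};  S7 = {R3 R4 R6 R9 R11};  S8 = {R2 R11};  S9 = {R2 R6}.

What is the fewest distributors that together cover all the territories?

4

Take {S1, S3, S6, S7}. Their union is {R1, R2, R3, R4, R5, R6, R7, R8, R9, R10, R11}, which is all 11 territories.
No 3 of the 9 distributors cover everything (all 84 combinations miss at least one territory), so 4 is optimal.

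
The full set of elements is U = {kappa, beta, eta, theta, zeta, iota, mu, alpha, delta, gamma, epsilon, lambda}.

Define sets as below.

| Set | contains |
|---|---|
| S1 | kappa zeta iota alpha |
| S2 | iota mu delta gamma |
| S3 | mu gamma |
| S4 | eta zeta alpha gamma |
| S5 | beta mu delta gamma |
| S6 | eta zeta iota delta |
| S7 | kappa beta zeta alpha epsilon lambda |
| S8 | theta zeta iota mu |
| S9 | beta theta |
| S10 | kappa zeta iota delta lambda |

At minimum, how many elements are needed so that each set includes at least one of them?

Take H = {theta, zeta, mu}. Each listed set contains at least one of these, so H is a hitting set of size 3.
The sets S3, S9, S10 are pairwise disjoint, so any hitting set needs a separate element for each — at least 3. Hence 3 is optimal.

3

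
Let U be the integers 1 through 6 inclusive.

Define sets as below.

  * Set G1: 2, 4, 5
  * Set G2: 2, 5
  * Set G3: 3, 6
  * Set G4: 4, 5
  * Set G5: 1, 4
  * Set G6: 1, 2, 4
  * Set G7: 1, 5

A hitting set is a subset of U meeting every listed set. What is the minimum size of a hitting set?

3

Take H = {1, 5, 6}. Each listed set contains at least one of these, so H is a hitting set of size 3.
The sets G2, G3, G5 are pairwise disjoint, so any hitting set needs a separate element for each — at least 3. Hence 3 is optimal.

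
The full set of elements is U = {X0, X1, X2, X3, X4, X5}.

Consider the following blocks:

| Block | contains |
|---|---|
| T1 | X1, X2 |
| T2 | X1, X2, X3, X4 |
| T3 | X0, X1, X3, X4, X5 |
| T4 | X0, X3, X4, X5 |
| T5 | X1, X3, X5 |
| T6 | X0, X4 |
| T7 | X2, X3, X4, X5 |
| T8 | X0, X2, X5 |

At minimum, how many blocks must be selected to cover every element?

2

T3 and T8 together: T3 ∪ T8 = {X0, X1, X2, X3, X4, X5} — every element is covered.
No single block has all 6 elements (the largest, T3, has 5), so 2 is optimal.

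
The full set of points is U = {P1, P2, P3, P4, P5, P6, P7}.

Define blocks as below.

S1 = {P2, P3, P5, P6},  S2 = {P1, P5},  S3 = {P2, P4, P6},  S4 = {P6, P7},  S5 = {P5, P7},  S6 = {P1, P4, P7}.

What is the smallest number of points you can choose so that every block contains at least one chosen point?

3

Take H = {P1, P2, P7}. Each listed block contains at least one of these, so H is a hitting set of size 3.
No choice of 2 points meets every block, so 3 is the minimum.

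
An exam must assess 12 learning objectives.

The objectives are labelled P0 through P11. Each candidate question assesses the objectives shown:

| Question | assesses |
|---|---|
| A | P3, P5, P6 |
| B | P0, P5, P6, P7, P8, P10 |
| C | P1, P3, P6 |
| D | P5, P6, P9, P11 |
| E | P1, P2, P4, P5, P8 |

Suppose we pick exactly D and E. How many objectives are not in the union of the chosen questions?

Union of D, E = {P1, P2, P4, P5, P6, P8, P9, P11}.
Not covered: P0, P3, P7, P10 — 4 objectives.

4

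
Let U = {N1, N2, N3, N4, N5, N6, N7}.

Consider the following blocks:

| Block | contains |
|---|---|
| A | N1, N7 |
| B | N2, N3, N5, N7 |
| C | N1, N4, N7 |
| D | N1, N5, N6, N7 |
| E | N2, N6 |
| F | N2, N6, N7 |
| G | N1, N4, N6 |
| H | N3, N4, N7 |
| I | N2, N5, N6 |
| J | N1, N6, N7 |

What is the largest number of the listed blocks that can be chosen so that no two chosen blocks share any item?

2

E, H are pairwise disjoint (E={N2,N6}; H={N3,N4,N7}).
Every remaining block overlaps one of these, and no 3 of the listed blocks are pairwise disjoint, so 2 is the maximum.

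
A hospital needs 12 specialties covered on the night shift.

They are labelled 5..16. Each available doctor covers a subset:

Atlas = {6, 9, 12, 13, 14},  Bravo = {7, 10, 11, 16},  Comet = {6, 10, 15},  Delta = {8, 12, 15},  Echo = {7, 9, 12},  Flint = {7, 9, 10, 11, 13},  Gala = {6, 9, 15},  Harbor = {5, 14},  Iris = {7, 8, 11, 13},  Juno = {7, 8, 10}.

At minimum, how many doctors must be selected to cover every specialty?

4

Atlas and Bravo and Delta and Harbor together: Atlas ∪ Bravo ∪ Delta ∪ Harbor = {5, 6, 7, 8, 9, 10, 11, 12, 13, 14, 15, 16} — every specialty is covered.
No 3 of the 10 doctors cover everything (all 120 combinations miss at least one specialty), so 4 is optimal.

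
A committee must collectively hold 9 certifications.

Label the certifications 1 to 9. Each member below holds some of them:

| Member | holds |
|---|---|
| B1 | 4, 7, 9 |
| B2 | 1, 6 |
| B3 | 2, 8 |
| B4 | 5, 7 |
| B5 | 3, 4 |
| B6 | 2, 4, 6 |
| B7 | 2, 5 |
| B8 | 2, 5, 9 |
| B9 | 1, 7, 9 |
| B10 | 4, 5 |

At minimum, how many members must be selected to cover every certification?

5

Take {B2, B3, B5, B8, B9}. Their union is {1, 2, 3, 4, 5, 6, 7, 8, 9}, which is all 9 certifications.
No 4 of the 10 members cover everything (all 210 combinations miss at least one certification), so 5 is optimal.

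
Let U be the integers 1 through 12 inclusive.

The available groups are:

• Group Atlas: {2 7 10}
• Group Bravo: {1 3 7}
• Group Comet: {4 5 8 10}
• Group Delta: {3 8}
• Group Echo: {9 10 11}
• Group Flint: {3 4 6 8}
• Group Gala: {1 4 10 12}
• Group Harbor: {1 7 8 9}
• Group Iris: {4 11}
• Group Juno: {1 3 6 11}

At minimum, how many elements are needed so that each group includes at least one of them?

Take H = {3, 4, 7, 9}. Each listed group contains at least one of these, so H is a hitting set of size 4.
No choice of 3 elements meets every group, so 4 is the minimum.

4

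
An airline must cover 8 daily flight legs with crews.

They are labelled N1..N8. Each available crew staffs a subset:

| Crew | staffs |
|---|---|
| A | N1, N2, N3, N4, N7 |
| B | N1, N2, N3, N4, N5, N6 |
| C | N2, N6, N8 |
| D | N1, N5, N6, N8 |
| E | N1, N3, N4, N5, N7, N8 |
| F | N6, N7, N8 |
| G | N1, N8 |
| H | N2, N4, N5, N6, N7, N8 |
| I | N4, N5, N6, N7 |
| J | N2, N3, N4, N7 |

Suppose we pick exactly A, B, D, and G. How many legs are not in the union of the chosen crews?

0

Union of A, B, D, G = {N1, N2, N3, N4, N5, N6, N7, N8} — that's every leg, so 0 are uncovered.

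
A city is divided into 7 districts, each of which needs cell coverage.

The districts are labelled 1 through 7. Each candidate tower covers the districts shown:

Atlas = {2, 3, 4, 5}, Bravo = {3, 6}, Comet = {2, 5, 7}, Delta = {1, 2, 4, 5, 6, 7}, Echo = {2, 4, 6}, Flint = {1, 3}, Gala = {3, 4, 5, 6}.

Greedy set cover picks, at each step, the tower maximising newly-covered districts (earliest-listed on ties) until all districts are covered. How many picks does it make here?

2

Greedy: pick Delta (covers 6 new) → pick Atlas (covers 1 new). Total picks: 2.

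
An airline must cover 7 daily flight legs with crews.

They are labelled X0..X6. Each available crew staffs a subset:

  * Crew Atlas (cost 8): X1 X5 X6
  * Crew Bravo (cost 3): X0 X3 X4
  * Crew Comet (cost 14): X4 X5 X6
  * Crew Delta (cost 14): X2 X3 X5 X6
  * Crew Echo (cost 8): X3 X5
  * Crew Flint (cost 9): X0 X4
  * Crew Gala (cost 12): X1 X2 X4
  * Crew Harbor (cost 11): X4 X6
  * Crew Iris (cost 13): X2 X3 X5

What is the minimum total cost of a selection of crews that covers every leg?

23

Atlas, Bravo, Gala together cover every leg (Atlas ∪ Bravo ∪ Gala = {X0, X1, X2, X3, X4, X5, X6}); total cost 8 + 3 + 12 = 23.
No covering selection has total cost below 23.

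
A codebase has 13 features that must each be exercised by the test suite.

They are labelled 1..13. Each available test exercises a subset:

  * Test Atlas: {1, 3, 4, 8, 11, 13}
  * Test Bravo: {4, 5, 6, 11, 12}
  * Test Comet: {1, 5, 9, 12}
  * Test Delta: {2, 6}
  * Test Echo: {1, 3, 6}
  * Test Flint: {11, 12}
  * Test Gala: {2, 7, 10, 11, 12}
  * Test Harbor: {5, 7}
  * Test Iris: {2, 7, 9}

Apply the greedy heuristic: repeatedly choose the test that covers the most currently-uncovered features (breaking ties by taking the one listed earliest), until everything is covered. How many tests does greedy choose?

Greedy: pick Atlas (covers 6 new) → pick Gala (covers 4 new) → pick Bravo (covers 2 new) → pick Comet (covers 1 new). Total picks: 4.

4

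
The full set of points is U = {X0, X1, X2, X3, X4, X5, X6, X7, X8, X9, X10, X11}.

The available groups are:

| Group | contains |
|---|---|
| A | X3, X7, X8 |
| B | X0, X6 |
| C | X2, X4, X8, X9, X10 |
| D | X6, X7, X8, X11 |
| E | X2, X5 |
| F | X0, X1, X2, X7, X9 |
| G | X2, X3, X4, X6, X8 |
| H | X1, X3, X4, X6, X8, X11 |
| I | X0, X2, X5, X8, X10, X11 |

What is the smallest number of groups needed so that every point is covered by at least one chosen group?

Take {F, G, I}. Their union is {X0, X1, X2, X3, X4, X5, X6, X7, X8, X9, X10, X11}, which is all 12 points.
No 2 of the 9 groups cover everything (all 36 combinations miss at least one point), so 3 is optimal.

3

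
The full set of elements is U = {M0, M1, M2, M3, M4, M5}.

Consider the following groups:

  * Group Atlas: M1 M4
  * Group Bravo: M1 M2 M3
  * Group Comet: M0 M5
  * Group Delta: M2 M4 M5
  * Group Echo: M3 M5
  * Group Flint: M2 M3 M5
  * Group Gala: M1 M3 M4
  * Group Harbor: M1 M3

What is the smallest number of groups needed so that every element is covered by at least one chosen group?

3

Comet, Flint, and Gala cover everything between them: the union {M0, M1, M2, M3, M4, M5} is all of U.
Only Comet contains M0, so Comet is forced; the remaining 4 elements need at least 2 more groups (each remaining group adds at most 3) — so at least 3 groups are needed, and 3 is optimal.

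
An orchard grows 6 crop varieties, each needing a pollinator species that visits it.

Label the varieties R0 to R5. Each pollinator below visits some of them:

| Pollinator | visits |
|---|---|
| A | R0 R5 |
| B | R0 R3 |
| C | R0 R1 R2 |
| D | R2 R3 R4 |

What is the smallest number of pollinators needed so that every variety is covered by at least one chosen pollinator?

A and C and D together: A ∪ C ∪ D = {R0, R1, R2, R3, R4, R5} — every variety is covered.
Only C contains R1, so C is forced; the remaining 3 varieties need at least 2 more pollinators (each remaining pollinator adds at most 2) — so at least 3 pollinators are needed, and 3 is optimal.

3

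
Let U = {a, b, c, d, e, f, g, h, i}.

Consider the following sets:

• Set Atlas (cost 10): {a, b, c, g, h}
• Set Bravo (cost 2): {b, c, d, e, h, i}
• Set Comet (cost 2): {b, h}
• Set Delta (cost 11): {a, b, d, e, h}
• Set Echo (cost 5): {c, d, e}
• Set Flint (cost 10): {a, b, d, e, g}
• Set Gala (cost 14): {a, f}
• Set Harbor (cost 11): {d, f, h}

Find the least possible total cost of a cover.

Atlas, Bravo, Harbor together cover every element (Atlas ∪ Bravo ∪ Harbor = {a, b, c, d, e, f, g, h, i}); total cost 10 + 2 + 11 = 23.
No covering selection has total cost below 23.

23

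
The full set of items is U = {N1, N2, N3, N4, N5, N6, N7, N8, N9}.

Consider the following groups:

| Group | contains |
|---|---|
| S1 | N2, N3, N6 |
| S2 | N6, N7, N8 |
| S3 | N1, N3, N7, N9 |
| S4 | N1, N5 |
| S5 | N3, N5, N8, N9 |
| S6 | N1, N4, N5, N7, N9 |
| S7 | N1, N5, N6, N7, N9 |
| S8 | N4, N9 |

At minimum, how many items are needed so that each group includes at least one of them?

The 3 items {N1, N6, N9} hit every group.
The groups S2, S4, S8 are pairwise disjoint, so any hitting set needs a separate item for each — at least 3. Hence 3 is optimal.

3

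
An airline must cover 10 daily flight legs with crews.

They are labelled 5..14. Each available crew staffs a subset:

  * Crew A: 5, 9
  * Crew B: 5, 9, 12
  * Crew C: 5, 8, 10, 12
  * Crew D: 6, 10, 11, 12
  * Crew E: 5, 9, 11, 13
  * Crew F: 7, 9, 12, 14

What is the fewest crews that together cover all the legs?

4

C and D and E and F together: C ∪ D ∪ E ∪ F = {5, 6, 7, 8, 9, 10, 11, 12, 13, 14} — every leg is covered.
No 3 of the 6 crews cover everything (all 20 combinations miss at least one leg), so 4 is optimal.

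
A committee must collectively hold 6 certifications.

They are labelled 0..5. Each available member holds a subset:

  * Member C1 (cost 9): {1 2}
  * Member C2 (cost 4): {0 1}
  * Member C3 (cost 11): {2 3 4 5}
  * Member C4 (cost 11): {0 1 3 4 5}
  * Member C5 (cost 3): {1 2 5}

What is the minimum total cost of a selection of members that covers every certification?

C4, C5 together cover every certification (C4 ∪ C5 = {0, 1, 2, 3, 4, 5}); total cost 11 + 3 = 14.
No covering selection has total cost below 14.

14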